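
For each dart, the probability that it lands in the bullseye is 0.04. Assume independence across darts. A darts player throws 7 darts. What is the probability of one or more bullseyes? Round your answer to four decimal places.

0.2486

P(at least one) = 1 − P(none) = 1 − (1 − 0.04)^7
= 1 − 0.751447 = 0.248553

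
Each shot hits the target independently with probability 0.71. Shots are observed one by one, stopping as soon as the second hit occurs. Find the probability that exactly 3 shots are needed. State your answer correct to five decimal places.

Y = trial on which the second success occurs; negative binomial, r=2, p=0.71.
P(Y=3) = C(2,1) · p^2 · (1−p)^1
= 2 · 0.5041 · 0.29 = 0.2923780

0.29238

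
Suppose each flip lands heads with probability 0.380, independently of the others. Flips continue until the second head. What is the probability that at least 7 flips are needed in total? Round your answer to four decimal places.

Needing more than 6 flips ⇔ fewer than 2 successes in the first 6. With X ~ Binomial(6, 0.38), P(Y > 6) = P(X ≤ 1).
  k=0: C(6,0)·0.38^0·0.62^6 = 0.056800
  k=1: C(6,1)·0.38^1·0.62^5 = 0.208878
P(X ≤ 1) = 0.265679

0.2657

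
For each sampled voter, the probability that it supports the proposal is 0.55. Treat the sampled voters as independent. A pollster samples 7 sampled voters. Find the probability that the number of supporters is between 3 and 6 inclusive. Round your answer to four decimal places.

0.8318

X ~ Binomial(7, 0.55); P(3 ≤ X ≤ 6) = Σ C(7,k) p^k (1−p)^(7−k) over k:
  k=3: C(7,3)·0.55^3·0.45^4 = 0.238785
  k=4: C(7,4)·0.55^4·0.45^3 = 0.291848
  k=5: C(7,5)·0.55^5·0.45^2 = 0.214022
  k=6: C(7,6)·0.55^6·0.45^1 = 0.087194
Total = 0.831848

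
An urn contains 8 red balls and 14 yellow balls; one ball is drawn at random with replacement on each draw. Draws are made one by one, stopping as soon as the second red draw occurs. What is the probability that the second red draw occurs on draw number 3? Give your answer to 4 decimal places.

0.1683

Y = trial on which the second success occurs; negative binomial, r=2, p=0.363636.
P(Y=3) = C(2,1) · p^2 · (1−p)^1
= 2 · 0.13223 · 0.63636 = 0.168295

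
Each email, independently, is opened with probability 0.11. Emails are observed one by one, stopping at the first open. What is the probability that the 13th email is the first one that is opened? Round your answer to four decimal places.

Geometric (trials to first success), p = 0.11.
P(Y = 13) = (1−p)^12 · p = 0.24699 · 0.11 = 0.027169

0.0272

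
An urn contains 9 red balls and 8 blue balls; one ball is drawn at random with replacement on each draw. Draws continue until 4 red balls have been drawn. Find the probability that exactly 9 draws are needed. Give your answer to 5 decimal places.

0.10152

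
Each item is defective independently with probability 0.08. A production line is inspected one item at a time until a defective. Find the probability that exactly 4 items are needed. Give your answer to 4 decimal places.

0.0623

Geometric (trials to first success), p = 0.08.
P(Y = 4) = (1−p)^3 · p = 0.77869 · 0.08 = 0.062295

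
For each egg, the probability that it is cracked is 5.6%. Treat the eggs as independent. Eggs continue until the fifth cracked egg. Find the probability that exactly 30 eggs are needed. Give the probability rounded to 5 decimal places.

Y = trial on which the fifth success occurs; negative binomial, r=5, p=0.056.
P(Y=30) = C(29,4) · p^5 · (1−p)^25
= 23751 · 5.5073e-07 · 0.23676 = 0.0030969

0.00310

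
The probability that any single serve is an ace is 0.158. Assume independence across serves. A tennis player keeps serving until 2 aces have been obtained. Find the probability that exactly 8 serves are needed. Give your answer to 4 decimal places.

0.0623

Y = trial on which the second success occurs; negative binomial, r=2, p=0.158.
P(Y=8) = C(7,1) · p^2 · (1−p)^6
= 7 · 0.024964 · 0.35635 = 0.062271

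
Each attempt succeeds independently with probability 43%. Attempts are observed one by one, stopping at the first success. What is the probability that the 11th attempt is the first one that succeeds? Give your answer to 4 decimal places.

Geometric (trials to first success), p = 0.43.
P(Y = 11) = (1−p)^10 · p = 0.0036203 · 0.43 = 0.001557

0.0016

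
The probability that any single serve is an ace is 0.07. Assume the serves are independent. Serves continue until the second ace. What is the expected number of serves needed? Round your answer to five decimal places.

28.57143

Y = total serves until the second success; negative binomial with r=2, p=0.07.
E[Y] = r / p = 2 / 0.07 = 28.5714286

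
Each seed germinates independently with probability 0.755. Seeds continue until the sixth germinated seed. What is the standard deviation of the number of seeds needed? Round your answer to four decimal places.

Y = total seeds until the sixth success; negative binomial with r=6, p=0.755.
SD(Y) = √[r(1−p)/p²] = √(2.578834) = 1.605875

1.6059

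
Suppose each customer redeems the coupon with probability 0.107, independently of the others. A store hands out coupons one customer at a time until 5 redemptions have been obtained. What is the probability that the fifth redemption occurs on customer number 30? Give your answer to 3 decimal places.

0.020

Y = trial on which the fifth success occurs; negative binomial, r=5, p=0.107.
P(Y=30) = C(29,4) · p^5 · (1−p)^25
= 23751 · 1.4026e-05 · 0.059059 = 0.01967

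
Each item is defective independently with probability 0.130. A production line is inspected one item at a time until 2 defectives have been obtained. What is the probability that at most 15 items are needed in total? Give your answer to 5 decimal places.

Finishing within 15 items ⇔ at least 2 successes in the first 15. With X ~ Binomial(15, 0.13), P(Y ≤ 15) = 1 − P(X ≤ 1).
  k=0: C(15,0)·0.13^0·0.87^15 = 0.1238194
  k=1: C(15,1)·0.13^1·0.87^14 = 0.2775263
1 − 0.4013457 = 0.5986543

0.59865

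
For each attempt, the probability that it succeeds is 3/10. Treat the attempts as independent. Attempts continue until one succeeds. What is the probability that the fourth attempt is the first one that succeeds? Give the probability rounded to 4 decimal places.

0.1029

Geometric (trials to first success), p = 0.30.
P(Y = 4) = (1−p)^3 · p = 0.343 · 0.30 = 0.102900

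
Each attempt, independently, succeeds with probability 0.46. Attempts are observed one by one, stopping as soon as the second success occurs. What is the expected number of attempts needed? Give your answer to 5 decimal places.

4.34783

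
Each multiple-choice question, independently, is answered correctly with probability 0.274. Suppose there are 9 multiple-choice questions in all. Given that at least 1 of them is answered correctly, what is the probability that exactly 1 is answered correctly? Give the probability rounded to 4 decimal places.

0.2016

X ~ Binomial(9, 0.274). Want P(X=1 | X≥1) = P(X=1) / P(X≥1).
P(X=1) = C(9,1)·0.274^1·0.726^8 = 0.190321
P(X≥1) = 1 − 0.056031 = 0.943969
Ratio = 0.190321 / 0.943969 = 0.201618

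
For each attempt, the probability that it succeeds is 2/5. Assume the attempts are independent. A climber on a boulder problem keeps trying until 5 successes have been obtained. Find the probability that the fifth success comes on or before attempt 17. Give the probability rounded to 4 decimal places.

0.8740

Finishing within 17 attempts ⇔ at least 5 successes in the first 17. With X ~ Binomial(17, 0.40), P(Y ≤ 17) = 1 − P(X ≤ 4).
  k=0: C(17,0)·0.40^0·0.60^17 = 0.000169
  k=1: C(17,1)·0.40^1·0.60^16 = 0.001918
  k=2: C(17,2)·0.40^2·0.60^15 = 0.010231
  k=3: C(17,3)·0.40^3·0.60^14 = 0.034104
  k=4: C(17,4)·0.40^4·0.60^13 = 0.079576
1 − 0.125999 = 0.874001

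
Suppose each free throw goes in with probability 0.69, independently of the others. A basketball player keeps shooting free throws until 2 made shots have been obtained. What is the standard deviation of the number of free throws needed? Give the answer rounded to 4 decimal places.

Y = total free throws until the second success; negative binomial with r=2, p=0.69.
SD(Y) = √[r(1−p)/p²] = √(1.302247) = 1.141161

1.1412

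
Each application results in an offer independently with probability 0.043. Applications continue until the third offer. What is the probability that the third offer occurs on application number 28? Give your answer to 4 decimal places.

Y = trial on which the third success occurs; negative binomial, r=3, p=0.043.
P(Y=28) = C(27,2) · p^3 · (1−p)^25
= 351 · 7.9507e-05 · 0.33327 = 0.009301

0.0093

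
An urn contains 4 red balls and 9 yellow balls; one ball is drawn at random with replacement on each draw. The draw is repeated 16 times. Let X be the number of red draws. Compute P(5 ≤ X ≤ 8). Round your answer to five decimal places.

X ~ Binomial(16, 0.307692); P(5 ≤ X ≤ 8) = Σ C(16,k) p^k (1−p)^(16−k) over k:
  k=5: C(16,5)·0.307692^5·0.692308^11 = 0.2109388
  k=6: C(16,6)·0.307692^6·0.692308^10 = 0.1718761
  k=7: C(16,7)·0.307692^7·0.692308^9 = 0.1091277
  k=8: C(16,8)·0.307692^8·0.692308^8 = 0.0545638
Total = 0.5465064

0.54651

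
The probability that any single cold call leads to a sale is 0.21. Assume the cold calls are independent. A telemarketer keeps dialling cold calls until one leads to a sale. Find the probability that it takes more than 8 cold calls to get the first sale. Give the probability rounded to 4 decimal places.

Y = number of cold calls to the first success; geometric, p = 0.21.
P(Y > 8) = P(first 8 all fail) = (1−p)^8 = 0.151711

0.1517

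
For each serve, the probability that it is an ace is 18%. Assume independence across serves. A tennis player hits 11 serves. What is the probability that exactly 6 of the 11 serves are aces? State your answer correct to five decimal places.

X ~ Binomial(n=11, p=0.18).
P(X=6) = C(11,6) · p^6 · (1−p)^5
= 462 · 3.4012e-05 · 0.37074 = 0.0058257

0.00583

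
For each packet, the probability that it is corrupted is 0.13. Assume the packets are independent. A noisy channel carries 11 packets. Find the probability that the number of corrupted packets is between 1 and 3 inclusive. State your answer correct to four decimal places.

0.7396

X ~ Binomial(11, 0.13); P(1 ≤ X ≤ 3) = Σ C(11,k) p^k (1−p)^(11−k) over k:
  k=1: C(11,1)·0.13^1·0.87^10 = 0.355245
  k=2: C(11,2)·0.13^2·0.87^9 = 0.265413
  k=3: C(11,3)·0.13^3·0.87^8 = 0.118978
Total = 0.739637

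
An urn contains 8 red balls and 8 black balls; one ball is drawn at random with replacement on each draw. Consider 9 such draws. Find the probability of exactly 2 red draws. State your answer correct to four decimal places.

X ~ Binomial(n=9, p=0.50).
P(X=2) = C(9,2) · p^2 · (1−p)^7
= 36 · 0.25 · 0.0078125 = 0.070312

0.0703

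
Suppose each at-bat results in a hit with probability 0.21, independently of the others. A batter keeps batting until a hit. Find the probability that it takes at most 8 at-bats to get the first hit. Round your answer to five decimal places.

Y = number of at-bats to the first success; geometric, p = 0.21.
P(Y ≤ 8) = 1 − (1−p)^8 = 1 − 0.1517109 = 0.8482891

0.84829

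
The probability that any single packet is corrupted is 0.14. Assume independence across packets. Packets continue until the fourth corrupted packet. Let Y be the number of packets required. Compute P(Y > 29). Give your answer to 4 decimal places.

Needing more than 29 packets ⇔ fewer than 4 successes in the first 29. With X ~ Binomial(29, 0.14), P(Y > 29) = P(X ≤ 3).
  k=0: C(29,0)·0.14^0·0.86^29 = 0.012602
  k=1: C(29,1)·0.14^1·0.86^28 = 0.059495
  k=2: C(29,2)·0.14^2·0.86^27 = 0.135594
  k=3: C(29,3)·0.14^3·0.86^26 = 0.198661
P(X ≤ 3) = 0.406353

0.4064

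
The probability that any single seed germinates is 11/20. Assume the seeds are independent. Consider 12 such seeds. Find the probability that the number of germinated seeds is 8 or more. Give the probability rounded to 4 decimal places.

X ~ Binomial(12, 0.55); P(X ≥ 8) = Σ C(12,k) p^k (1−p)^(12−k) over k:
  k=8: C(12,8)·0.55^8·0.45^4 = 0.169964
  k=9: C(12,9)·0.55^9·0.45^3 = 0.092326
  k=10: C(12,10)·0.55^10·0.45^2 = 0.033853
  k=11: C(12,11)·0.55^11·0.45^1 = 0.007523
  k=12: C(12,12)·0.55^12·0.45^0 = 0.000766
Total = 0.304432

0.3044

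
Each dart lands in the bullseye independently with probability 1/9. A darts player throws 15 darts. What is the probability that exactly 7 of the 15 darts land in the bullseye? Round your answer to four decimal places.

0.0005

X ~ Binomial(n=15, p=0.111111).
P(X=7) = C(15,7) · p^7 · (1−p)^8
= 6435 · 2.0908e-07 · 0.38974 = 0.000524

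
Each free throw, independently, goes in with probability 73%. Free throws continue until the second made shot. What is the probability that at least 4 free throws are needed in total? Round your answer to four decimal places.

Needing more than 3 free throws ⇔ fewer than 2 successes in the first 3. With X ~ Binomial(3, 0.73), P(Y > 3) = P(X ≤ 1).
  k=0: C(3,0)·0.73^0·0.27^3 = 0.019683
  k=1: C(3,1)·0.73^1·0.27^2 = 0.159651
P(X ≤ 1) = 0.179334

0.1793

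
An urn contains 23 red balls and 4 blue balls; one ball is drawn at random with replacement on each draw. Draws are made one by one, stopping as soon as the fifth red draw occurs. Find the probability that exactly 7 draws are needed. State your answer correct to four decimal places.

Y = trial on which the fifth success occurs; negative binomial, r=5, p=0.851852.
P(Y=7) = C(6,4) · p^5 · (1−p)^2
= 15 · 0.44856 · 0.021948 = 0.147674

0.1477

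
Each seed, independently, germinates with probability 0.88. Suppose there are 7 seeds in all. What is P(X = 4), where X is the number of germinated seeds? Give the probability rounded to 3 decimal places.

0.036

X ~ Binomial(n=7, p=0.88).
P(X=4) = C(7,4) · p^4 · (1−p)^3
= 35 · 0.5997 · 0.001728 = 0.03627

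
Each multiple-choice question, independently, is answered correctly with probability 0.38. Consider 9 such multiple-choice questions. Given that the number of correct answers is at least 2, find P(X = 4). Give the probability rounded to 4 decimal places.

0.2640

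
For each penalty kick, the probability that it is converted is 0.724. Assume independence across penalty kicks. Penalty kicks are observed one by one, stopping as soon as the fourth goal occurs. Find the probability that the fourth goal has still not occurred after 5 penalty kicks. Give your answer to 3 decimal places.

Needing more than 5 penalty kicks ⇔ fewer than 4 successes in the first 5. With X ~ Binomial(5, 0.724), P(Y > 5) = P(X ≤ 3).
  k=0: C(5,0)·0.724^0·0.276^5 = 0.00160
  k=1: C(5,1)·0.724^1·0.276^4 = 0.02101
  k=2: C(5,2)·0.724^2·0.276^3 = 0.11021
  k=3: C(5,3)·0.724^3·0.276^2 = 0.28909
P(X ≤ 3) = 0.42190

0.422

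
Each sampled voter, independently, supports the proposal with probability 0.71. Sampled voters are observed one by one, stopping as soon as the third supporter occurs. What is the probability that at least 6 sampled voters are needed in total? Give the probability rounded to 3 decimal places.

0.150

Needing more than 5 sampled voters ⇔ fewer than 3 successes in the first 5. With X ~ Binomial(5, 0.71), P(Y > 5) = P(X ≤ 2).
  k=0: C(5,0)·0.71^0·0.29^5 = 0.00205
  k=1: C(5,1)·0.71^1·0.29^4 = 0.02511
  k=2: C(5,2)·0.71^2·0.29^3 = 0.12294
P(X ≤ 2) = 0.15010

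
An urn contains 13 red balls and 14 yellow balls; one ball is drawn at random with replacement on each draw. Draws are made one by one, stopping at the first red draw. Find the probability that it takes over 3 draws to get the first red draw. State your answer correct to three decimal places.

0.139

Y = number of draws to the first success; geometric, p = 0.481481.
P(Y > 3) = P(first 3 all fail) = (1−p)^3 = 0.13941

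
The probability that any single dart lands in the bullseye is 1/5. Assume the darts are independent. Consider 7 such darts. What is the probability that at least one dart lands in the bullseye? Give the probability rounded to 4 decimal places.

P(at least one) = 1 − P(none) = 1 − (1 − 0.20)^7
= 1 − 0.209715 = 0.790285

0.7903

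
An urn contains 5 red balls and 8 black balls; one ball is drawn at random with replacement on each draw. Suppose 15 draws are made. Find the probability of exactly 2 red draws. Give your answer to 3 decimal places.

X ~ Binomial(n=15, p=0.384615).
P(X=2) = C(15,2) · p^2 · (1−p)^13
= 105 · 0.14793 · 0.0018151 = 0.02819

0.028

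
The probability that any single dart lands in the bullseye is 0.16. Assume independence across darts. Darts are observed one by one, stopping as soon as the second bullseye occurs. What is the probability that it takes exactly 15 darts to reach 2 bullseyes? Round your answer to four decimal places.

0.0372

Y = trial on which the second success occurs; negative binomial, r=2, p=0.16.
P(Y=15) = C(14,1) · p^2 · (1−p)^13
= 14 · 0.0256 · 0.10366 = 0.037153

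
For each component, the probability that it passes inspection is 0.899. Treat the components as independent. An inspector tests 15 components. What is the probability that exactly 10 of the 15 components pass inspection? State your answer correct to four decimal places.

X ~ Binomial(n=15, p=0.899).
P(X=10) = C(15,10) · p^10 · (1−p)^5
= 3003 · 0.34482 · 1.051e-05 = 0.010883

0.0109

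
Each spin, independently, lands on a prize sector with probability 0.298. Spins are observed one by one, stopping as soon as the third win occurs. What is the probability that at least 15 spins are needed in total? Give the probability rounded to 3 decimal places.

0.165

Needing more than 14 spins ⇔ fewer than 3 successes in the first 14. With X ~ Binomial(14, 0.298), P(Y > 14) = P(X ≤ 2).
  k=0: C(14,0)·0.298^0·0.702^14 = 0.00706
  k=1: C(14,1)·0.298^1·0.702^13 = 0.04195
  k=2: C(14,2)·0.298^2·0.702^12 = 0.11575
P(X ≤ 2) = 0.16476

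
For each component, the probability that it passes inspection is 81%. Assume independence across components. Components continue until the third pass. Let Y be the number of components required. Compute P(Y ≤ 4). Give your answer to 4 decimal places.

0.8344

Finishing within 4 components ⇔ at least 3 successes in the first 4. With X ~ Binomial(4, 0.81), P(Y ≤ 4) = 1 − P(X ≤ 2).
  k=0: C(4,0)·0.81^0·0.19^4 = 0.001303
  k=1: C(4,1)·0.81^1·0.19^3 = 0.022223
  k=2: C(4,2)·0.81^2·0.19^2 = 0.142111
1 − 0.165638 = 0.834362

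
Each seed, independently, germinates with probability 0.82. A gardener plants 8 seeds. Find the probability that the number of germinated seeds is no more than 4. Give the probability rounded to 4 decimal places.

0.0397

X ~ Binomial(8, 0.82); P(X ≤ 4) = Σ C(8,k) p^k (1−p)^(8−k) over k:
  k=0: C(8,0)·0.82^0·0.18^8 = 0.000001
  k=1: C(8,1)·0.82^1·0.18^7 = 0.000040
  k=2: C(8,2)·0.82^2·0.18^6 = 0.000640
  k=3: C(8,3)·0.82^3·0.18^5 = 0.005834
  k=4: C(8,4)·0.82^4·0.18^4 = 0.033223
Total = 0.039739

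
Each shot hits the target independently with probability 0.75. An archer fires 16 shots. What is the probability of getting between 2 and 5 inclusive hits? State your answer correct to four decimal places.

X ~ Binomial(16, 0.75); P(2 ≤ X ≤ 5) = Σ C(16,k) p^k (1−p)^(16−k) over k:
  k=2: C(16,2)·0.75^2·0.25^14 = 0.000000
  k=3: C(16,3)·0.75^3·0.25^13 = 0.000004
  k=4: C(16,4)·0.75^4·0.25^12 = 0.000034
  k=5: C(16,5)·0.75^5·0.25^11 = 0.000247
Total = 0.000285

0.0003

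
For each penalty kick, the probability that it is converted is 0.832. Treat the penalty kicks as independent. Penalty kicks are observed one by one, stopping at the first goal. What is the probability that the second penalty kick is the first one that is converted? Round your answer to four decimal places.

Geometric (trials to first success), p = 0.832.
P(Y = 2) = (1−p)^1 · p = 0.168 · 0.832 = 0.139776

0.1398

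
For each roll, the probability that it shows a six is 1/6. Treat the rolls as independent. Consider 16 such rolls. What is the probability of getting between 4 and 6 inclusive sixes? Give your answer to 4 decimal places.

0.2608

X ~ Binomial(16, 0.166667); P(4 ≤ X ≤ 6) = Σ C(16,k) p^k (1−p)^(16−k) over k:
  k=4: C(16,4)·0.166667^4·0.833333^12 = 0.157504
  k=5: C(16,5)·0.166667^5·0.833333^11 = 0.075602
  k=6: C(16,6)·0.166667^6·0.833333^10 = 0.027721
Total = 0.260827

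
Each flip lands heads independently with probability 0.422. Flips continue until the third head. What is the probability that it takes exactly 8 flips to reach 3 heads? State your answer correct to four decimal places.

0.1018

Y = trial on which the third success occurs; negative binomial, r=3, p=0.422.
P(Y=8) = C(7,2) · p^3 · (1−p)^5
= 21 · 0.075151 · 0.064512 = 0.101811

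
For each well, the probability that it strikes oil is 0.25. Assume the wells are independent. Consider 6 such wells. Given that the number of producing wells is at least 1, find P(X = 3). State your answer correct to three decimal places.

0.160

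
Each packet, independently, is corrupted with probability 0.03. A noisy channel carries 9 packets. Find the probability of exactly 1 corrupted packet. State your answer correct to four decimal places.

0.2116

X ~ Binomial(n=9, p=0.03).
P(X=1) = C(9,1) · p^1 · (1−p)^8
= 9 · 0.03 · 0.78374 = 0.211611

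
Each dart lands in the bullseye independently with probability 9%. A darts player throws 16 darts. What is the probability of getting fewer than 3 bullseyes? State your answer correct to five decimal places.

0.83063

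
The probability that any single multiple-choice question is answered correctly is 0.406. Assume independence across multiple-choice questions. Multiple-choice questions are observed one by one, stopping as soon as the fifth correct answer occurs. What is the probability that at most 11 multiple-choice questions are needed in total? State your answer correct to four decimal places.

Finishing within 11 multiple-choice questions ⇔ at least 5 successes in the first 11. With X ~ Binomial(11, 0.406), P(Y ≤ 11) = 1 − P(X ≤ 4).
  k=0: C(11,0)·0.406^0·0.594^11 = 0.003248
  k=1: C(11,1)·0.406^1·0.594^10 = 0.024422
  k=2: C(11,2)·0.406^2·0.594^9 = 0.083463
  k=3: C(11,3)·0.406^3·0.594^8 = 0.171141
  k=4: C(11,4)·0.406^4·0.594^7 = 0.233950
1 − 0.516224 = 0.483776

0.4838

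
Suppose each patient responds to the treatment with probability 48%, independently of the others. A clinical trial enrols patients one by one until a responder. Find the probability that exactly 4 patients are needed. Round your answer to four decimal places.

0.0675

Geometric (trials to first success), p = 0.48.
P(Y = 4) = (1−p)^3 · p = 0.14061 · 0.48 = 0.067492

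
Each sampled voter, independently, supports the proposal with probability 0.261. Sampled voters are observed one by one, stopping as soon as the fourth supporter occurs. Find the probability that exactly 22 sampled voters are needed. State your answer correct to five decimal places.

Y = trial on which the fourth success occurs; negative binomial, r=4, p=0.261.
P(Y=22) = C(21,3) · p^4 · (1−p)^18
= 1330 · 0.0046405 · 0.0043212 = 0.0266694

0.02667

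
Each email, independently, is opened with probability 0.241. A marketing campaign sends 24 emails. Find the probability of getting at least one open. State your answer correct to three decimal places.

P(at least one) = 1 − P(none) = 1 − (1 − 0.241)^24
= 1 − 0.00134 = 0.99866

0.999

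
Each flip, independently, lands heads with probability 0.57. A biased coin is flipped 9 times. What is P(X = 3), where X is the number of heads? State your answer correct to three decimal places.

0.098

X ~ Binomial(n=9, p=0.57).
P(X=3) = C(9,3) · p^3 · (1−p)^6
= 84 · 0.18519 · 0.0063214 = 0.09834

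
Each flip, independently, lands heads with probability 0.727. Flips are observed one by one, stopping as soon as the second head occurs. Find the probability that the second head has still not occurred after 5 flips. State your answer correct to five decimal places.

Needing more than 5 flips ⇔ fewer than 2 successes in the first 5. With X ~ Binomial(5, 0.727), P(Y > 5) = P(X ≤ 1).
  k=0: C(5,0)·0.727^0·0.273^5 = 0.0015164
  k=1: C(5,1)·0.727^1·0.273^4 = 0.0201909
P(X ≤ 1) = 0.0217073

0.02171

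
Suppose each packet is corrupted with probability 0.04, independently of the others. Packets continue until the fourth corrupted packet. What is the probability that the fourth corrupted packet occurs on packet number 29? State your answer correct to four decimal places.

Y = trial on which the fourth success occurs; negative binomial, r=4, p=0.04.
P(Y=29) = C(28,3) · p^4 · (1−p)^25
= 3276 · 2.56e-06 · 0.3604 = 0.003022

0.0030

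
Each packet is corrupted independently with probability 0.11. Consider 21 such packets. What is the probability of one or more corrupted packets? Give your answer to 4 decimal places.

P(at least one) = 1 − P(none) = 1 − (1 − 0.11)^21
= 1 − 0.086535 = 0.913465

0.9135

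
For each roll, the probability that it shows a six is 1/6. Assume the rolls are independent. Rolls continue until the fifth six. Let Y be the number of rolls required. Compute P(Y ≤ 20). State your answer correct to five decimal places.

Finishing within 20 rolls ⇔ at least 5 successes in the first 20. With X ~ Binomial(20, 0.166667), P(Y ≤ 20) = 1 − P(X ≤ 4).
  k=0: C(20,0)·0.166667^0·0.833333^20 = 0.0260841
  k=1: C(20,1)·0.166667^1·0.833333^19 = 0.1043362
  k=2: C(20,2)·0.166667^2·0.833333^18 = 0.1982388
  k=3: C(20,3)·0.166667^3·0.833333^17 = 0.2378866
  k=4: C(20,4)·0.166667^4·0.833333^16 = 0.2022036
1 − 0.7687492 = 0.2312508

0.23125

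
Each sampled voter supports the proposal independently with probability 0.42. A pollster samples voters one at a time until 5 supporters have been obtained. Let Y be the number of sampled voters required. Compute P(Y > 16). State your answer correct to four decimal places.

0.1293

Needing more than 16 sampled voters ⇔ fewer than 5 successes in the first 16. With X ~ Binomial(16, 0.42), P(Y > 16) = P(X ≤ 4).
  k=0: C(16,0)·0.42^0·0.58^16 = 0.000164
  k=1: C(16,1)·0.42^1·0.58^15 = 0.001900
  k=2: C(16,2)·0.42^2·0.58^14 = 0.010320
  k=3: C(16,3)·0.42^3·0.58^13 = 0.034874
  k=4: C(16,4)·0.42^4·0.58^12 = 0.082074
P(X ≤ 4) = 0.129332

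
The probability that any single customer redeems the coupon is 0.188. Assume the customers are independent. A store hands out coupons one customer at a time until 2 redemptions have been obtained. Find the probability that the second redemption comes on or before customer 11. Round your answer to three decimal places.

Finishing within 11 customers ⇔ at least 2 successes in the first 11. With X ~ Binomial(11, 0.188), P(Y ≤ 11) = 1 − P(X ≤ 1).
  k=0: C(11,0)·0.188^0·0.812^11 = 0.10119
  k=1: C(11,1)·0.188^1·0.812^10 = 0.25770
1 − 0.35888 = 0.64112

0.641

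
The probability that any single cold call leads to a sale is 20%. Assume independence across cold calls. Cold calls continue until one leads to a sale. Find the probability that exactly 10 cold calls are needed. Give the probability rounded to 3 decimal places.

0.027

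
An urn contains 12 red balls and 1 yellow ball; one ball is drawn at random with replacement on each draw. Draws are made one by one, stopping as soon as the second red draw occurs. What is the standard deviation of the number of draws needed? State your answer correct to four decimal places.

Y = total draws until the second success; negative binomial with r=2, p=0.923077.
SD(Y) = √[r(1−p)/p²] = √(0.180556) = 0.424918

0.4249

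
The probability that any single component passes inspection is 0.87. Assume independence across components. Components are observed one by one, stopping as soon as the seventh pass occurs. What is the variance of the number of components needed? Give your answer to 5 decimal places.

1.20227

Y = total components until the seventh success; negative binomial with r=7, p=0.87.
Var(Y) = r(1−p)/p² = 7·0.13 / 0.87² = 1.2022724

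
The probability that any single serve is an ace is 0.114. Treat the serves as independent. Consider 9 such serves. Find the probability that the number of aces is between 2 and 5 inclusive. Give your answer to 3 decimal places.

X ~ Binomial(9, 0.114); P(2 ≤ X ≤ 5) = Σ C(9,k) p^k (1−p)^(9−k) over k:
  k=2: C(9,2)·0.114^2·0.886^7 = 0.20052
  k=3: C(9,3)·0.114^3·0.886^6 = 0.06020
  k=4: C(9,4)·0.114^4·0.886^5 = 0.01162
  k=5: C(9,5)·0.114^5·0.886^4 = 0.00149
Total = 0.27383

0.274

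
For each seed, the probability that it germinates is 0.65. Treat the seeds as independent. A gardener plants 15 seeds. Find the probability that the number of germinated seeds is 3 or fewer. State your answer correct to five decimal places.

0.00048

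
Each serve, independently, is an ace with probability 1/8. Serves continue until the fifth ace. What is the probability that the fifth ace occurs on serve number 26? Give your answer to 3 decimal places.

0.023

Y = trial on which the fifth success occurs; negative binomial, r=5, p=0.125.
P(Y=26) = C(25,4) · p^5 · (1−p)^21
= 12650 · 3.0518e-05 · 0.060558 = 0.02338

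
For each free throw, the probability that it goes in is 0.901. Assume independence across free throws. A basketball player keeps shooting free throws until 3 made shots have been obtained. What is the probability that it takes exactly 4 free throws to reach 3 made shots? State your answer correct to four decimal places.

Y = trial on which the third success occurs; negative binomial, r=3, p=0.901.
P(Y=4) = C(3,2) · p^3 · (1−p)^1
= 3 · 0.73143 · 0.099 = 0.217236

0.2172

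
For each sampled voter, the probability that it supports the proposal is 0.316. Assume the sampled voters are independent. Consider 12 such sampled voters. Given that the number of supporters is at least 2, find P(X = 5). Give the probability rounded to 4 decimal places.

0.1877

X ~ Binomial(12, 0.316). Want P(X=5 | X≥2) = P(X=5) / P(X≥2).
P(X=5) = C(12,5)·0.316^5·0.684^7 = 0.174805
P(X≥2) = 1 − 0.010488 − 0.058141 = 0.931371
Ratio = 0.174805 / 0.931371 = 0.187685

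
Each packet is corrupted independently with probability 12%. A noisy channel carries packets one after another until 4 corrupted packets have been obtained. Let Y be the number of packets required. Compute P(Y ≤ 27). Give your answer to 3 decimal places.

0.410

Finishing within 27 packets ⇔ at least 4 successes in the first 27. With X ~ Binomial(27, 0.12), P(Y ≤ 27) = 1 − P(X ≤ 3).
  k=0: C(27,0)·0.12^0·0.88^27 = 0.03170
  k=1: C(27,1)·0.12^1·0.88^26 = 0.11671
  k=2: C(27,2)·0.12^2·0.88^25 = 0.20689
  k=3: C(27,3)·0.12^3·0.88^24 = 0.23510
1 − 0.59039 = 0.40961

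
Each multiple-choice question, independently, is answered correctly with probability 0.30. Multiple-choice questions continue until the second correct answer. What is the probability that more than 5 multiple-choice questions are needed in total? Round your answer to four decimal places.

Needing more than 5 multiple-choice questions ⇔ fewer than 2 successes in the first 5. With X ~ Binomial(5, 0.30), P(Y > 5) = P(X ≤ 1).
  k=0: C(5,0)·0.30^0·0.70^5 = 0.168070
  k=1: C(5,1)·0.30^1·0.70^4 = 0.360150
P(X ≤ 1) = 0.528220

0.5282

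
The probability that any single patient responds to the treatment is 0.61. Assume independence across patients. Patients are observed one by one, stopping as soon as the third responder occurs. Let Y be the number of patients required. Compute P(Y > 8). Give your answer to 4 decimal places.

Needing more than 8 patients ⇔ fewer than 3 successes in the first 8. With X ~ Binomial(8, 0.61), P(Y > 8) = P(X ≤ 2).
  k=0: C(8,0)·0.61^0·0.39^8 = 0.000535
  k=1: C(8,1)·0.61^1·0.39^7 = 0.006697
  k=2: C(8,2)·0.61^2·0.39^6 = 0.036661
P(X ≤ 2) = 0.043893

0.0439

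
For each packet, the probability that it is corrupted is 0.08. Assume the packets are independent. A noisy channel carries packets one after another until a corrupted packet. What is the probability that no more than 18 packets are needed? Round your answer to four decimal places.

0.7771

Y = number of packets to the first success; geometric, p = 0.08.
P(Y ≤ 18) = 1 − (1−p)^18 = 1 − 0.222936 = 0.777064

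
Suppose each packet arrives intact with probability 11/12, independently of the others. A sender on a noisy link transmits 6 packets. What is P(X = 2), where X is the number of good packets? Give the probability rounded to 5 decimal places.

X ~ Binomial(n=6, p=0.916667).
P(X=2) = C(6,2) · p^2 · (1−p)^4
= 15 · 0.84028 · 4.8225e-05 = 0.0006078

0.00061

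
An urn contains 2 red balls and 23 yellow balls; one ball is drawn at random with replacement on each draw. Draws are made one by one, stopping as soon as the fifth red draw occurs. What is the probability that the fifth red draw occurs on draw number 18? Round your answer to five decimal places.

Y = trial on which the fifth success occurs; negative binomial, r=5, p=0.08.
P(Y=18) = C(17,4) · p^5 · (1−p)^13
= 2380 · 3.2768e-06 · 0.33825 = 0.0026380

0.00264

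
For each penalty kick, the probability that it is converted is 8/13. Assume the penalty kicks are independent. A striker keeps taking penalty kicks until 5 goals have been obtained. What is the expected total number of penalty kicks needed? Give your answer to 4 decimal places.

Y = total penalty kicks until the fifth success; negative binomial with r=5, p=0.615385.
E[Y] = r / p = 5 / 0.615385 = 8.125000

8.1250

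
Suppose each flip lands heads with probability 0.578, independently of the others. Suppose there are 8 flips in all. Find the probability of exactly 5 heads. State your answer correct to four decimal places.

0.2715

X ~ Binomial(n=8, p=0.578).
P(X=5) = C(8,5) · p^5 · (1−p)^3
= 56 · 0.064512 · 0.075151 = 0.271497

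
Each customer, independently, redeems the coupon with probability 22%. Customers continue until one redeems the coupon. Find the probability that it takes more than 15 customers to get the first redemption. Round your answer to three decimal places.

0.024

Y = number of customers to the first success; geometric, p = 0.22.
P(Y > 15) = P(first 15 all fail) = (1−p)^15 = 0.02407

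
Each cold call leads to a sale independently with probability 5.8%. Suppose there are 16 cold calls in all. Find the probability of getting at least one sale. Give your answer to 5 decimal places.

P(at least one) = 1 − P(none) = 1 − (1 − 0.058)^16
= 1 − 0.3844275 = 0.6155725

0.61557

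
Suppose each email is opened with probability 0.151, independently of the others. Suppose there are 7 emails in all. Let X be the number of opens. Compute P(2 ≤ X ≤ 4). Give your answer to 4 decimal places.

0.2850

X ~ Binomial(7, 0.151); P(2 ≤ X ≤ 4) = Σ C(7,k) p^k (1−p)^(7−k) over k:
  k=2: C(7,2)·0.151^2·0.849^5 = 0.211209
  k=3: C(7,3)·0.151^3·0.849^4 = 0.062608
  k=4: C(7,4)·0.151^4·0.849^3 = 0.011135
Total = 0.284952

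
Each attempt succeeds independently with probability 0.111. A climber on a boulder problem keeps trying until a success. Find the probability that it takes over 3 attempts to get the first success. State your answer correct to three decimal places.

0.703

Y = number of attempts to the first success; geometric, p = 0.111.
P(Y > 3) = P(first 3 all fail) = (1−p)^3 = 0.70260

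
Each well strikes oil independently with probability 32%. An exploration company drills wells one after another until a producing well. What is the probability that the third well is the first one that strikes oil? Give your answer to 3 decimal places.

Geometric (trials to first success), p = 0.32.
P(Y = 3) = (1−p)^2 · p = 0.4624 · 0.32 = 0.14797

0.148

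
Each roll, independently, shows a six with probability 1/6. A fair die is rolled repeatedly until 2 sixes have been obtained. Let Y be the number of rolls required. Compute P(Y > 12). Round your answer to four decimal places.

0.3813

Needing more than 12 rolls ⇔ fewer than 2 successes in the first 12. With X ~ Binomial(12, 0.166667), P(Y > 12) = P(X ≤ 1).
  k=0: C(12,0)·0.166667^0·0.833333^12 = 0.112157
  k=1: C(12,1)·0.166667^1·0.833333^11 = 0.269176
P(X ≤ 1) = 0.381333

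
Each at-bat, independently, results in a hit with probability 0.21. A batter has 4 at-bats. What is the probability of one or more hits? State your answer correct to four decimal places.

0.6105

P(at least one) = 1 − P(none) = 1 − (1 − 0.21)^4
= 1 − 0.389501 = 0.610499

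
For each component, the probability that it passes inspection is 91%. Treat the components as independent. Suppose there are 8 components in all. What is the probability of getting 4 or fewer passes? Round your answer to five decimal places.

0.00341

X ~ Binomial(8, 0.91); P(X ≤ 4) = Σ C(8,k) p^k (1−p)^(8−k) over k:
  k=0: C(8,0)·0.91^0·0.09^8 = 0.0000000
  k=1: C(8,1)·0.91^1·0.09^7 = 0.0000003
  k=2: C(8,2)·0.91^2·0.09^6 = 0.0000123
  k=3: C(8,3)·0.91^3·0.09^5 = 0.0002492
  k=4: C(8,4)·0.91^4·0.09^4 = 0.0031494
Total = 0.0034113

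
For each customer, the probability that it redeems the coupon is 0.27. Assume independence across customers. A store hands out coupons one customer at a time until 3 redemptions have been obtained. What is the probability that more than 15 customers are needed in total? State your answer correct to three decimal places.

Needing more than 15 customers ⇔ fewer than 3 successes in the first 15. With X ~ Binomial(15, 0.27), P(Y > 15) = P(X ≤ 2).
  k=0: C(15,0)·0.27^0·0.73^15 = 0.00891
  k=1: C(15,1)·0.27^1·0.73^14 = 0.04943
  k=2: C(15,2)·0.27^2·0.73^13 = 0.12797
P(X ≤ 2) = 0.18631

0.186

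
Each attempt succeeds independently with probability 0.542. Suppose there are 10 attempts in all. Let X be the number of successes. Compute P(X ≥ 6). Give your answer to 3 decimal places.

0.484

X ~ Binomial(10, 0.542); P(X ≥ 6) = Σ C(10,k) p^k (1−p)^(10−k) over k:
  k=6: C(10,6)·0.542^6·0.458^4 = 0.23425
  k=7: C(10,7)·0.542^7·0.458^3 = 0.15841
  k=8: C(10,8)·0.542^8·0.458^2 = 0.07030
  k=9: C(10,9)·0.542^9·0.458^1 = 0.01849
  k=10: C(10,10)·0.542^10·0.458^0 = 0.00219
Total = 0.48363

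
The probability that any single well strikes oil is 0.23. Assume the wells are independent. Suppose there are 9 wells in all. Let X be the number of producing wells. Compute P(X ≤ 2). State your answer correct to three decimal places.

X ~ Binomial(9, 0.23); P(X ≤ 2) = Σ C(9,k) p^k (1−p)^(9−k) over k:
  k=0: C(9,0)·0.23^0·0.77^9 = 0.09515
  k=1: C(9,1)·0.23^1·0.77^8 = 0.25580
  k=2: C(9,2)·0.23^2·0.77^7 = 0.30563
Total = 0.65658

0.657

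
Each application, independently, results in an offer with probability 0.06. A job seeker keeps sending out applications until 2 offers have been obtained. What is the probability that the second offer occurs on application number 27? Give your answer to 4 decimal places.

0.0199

Y = trial on which the second success occurs; negative binomial, r=2, p=0.06.
P(Y=27) = C(26,1) · p^2 · (1−p)^25
= 26 · 0.0036 · 0.21291 = 0.019928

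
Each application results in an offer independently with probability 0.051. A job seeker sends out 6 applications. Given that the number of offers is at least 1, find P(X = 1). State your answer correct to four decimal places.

X ~ Binomial(6, 0.051). Want P(X=1 | X≥1) = P(X=1) / P(X≥1).
P(X=1) = C(6,1)·0.051^1·0.949^5 = 0.235533
P(X≥1) = 1 − 0.730461 = 0.269539
Ratio = 0.235533 / 0.269539 = 0.873839

0.8738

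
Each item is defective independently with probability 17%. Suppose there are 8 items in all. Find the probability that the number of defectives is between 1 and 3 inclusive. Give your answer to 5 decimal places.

0.74198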